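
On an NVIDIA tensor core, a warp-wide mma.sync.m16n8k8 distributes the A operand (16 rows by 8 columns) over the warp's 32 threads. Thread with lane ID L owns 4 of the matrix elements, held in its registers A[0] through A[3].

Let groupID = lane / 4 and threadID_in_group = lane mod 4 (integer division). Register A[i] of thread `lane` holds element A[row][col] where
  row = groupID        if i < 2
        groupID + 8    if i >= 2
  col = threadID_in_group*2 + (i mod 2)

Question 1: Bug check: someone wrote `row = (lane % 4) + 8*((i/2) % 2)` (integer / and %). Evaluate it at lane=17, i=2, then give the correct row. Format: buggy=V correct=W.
`(lane % 4) + 8*((i/2) % 2)`[17,2]⇒9
lane 17⇒17/4=4, 17 mod 4=1
i=2  r:4+8⇒12  c:2·1+0⇒2
row: 9 vs 12

buggy=9 correct=12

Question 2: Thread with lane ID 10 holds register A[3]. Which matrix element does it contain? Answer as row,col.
L=10→G=10>>2=2, T=10&3=2
[3]→row 2+8=10  col 2·2+1=5

10,5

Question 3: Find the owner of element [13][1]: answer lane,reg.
r:13=>grp=5,rB=1  c:1=>tig=0,lo=1
L=5*4+0=20  i=1*2+1=3

20,3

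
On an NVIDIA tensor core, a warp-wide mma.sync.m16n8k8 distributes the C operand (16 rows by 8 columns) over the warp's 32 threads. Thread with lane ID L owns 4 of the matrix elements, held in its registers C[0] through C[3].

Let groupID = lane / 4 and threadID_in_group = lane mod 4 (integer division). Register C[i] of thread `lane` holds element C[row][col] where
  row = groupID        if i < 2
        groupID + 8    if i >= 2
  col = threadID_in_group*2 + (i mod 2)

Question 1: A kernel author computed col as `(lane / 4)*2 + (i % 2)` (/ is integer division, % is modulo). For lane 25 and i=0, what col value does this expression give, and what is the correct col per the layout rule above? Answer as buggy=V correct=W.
buggy=12 correct=2

`(lane / 4)*2 + (i % 2)`[25,0]=>12
25: grp=6,tig=1
[0] (6+0,1*2+0) = (6,2)
col: 12 vs 2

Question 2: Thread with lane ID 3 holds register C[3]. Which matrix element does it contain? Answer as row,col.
L=3=>grp=3>>2=0, tig=3&3=3
[3]=>row 0+8=8  col 3·2+1=7

8,7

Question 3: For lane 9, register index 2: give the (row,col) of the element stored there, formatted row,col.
9: g=2,t=1
[2] (2+8,1*2+0) = (10,2)

10,2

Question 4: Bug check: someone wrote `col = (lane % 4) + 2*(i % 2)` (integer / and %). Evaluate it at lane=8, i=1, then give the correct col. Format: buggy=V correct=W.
buggy=2 correct=1

`(lane % 4) + 2*(i % 2)`[8,1]->2
lane 8: g=2 (8/4), t=0 (8%4)
i=1: r=2+0=2, c=0*2+1=1
col: 2 vs 1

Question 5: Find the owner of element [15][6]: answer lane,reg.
r=15⇒gr=7,Rb=1  c=6⇒th=3,odd=0
L=7*4+3=31  i=1*2+0=2

31,2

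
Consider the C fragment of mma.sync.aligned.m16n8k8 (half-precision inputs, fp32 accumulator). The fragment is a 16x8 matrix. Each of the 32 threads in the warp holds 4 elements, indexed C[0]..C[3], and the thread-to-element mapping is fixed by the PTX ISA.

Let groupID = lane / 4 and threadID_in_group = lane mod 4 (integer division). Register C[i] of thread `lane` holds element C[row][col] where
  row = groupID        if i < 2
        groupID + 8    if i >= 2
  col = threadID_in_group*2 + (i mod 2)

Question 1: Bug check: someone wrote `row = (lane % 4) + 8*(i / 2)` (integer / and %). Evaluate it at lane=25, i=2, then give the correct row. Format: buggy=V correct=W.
buggy=9 correct=14

`(lane % 4) + 8*(i / 2)`[25,2]⇒9
lane 25⇒25/4=6, 25 mod 4=1
i=2  r:6+8⇒14  c:2·1+0⇒2
row: 9 vs 14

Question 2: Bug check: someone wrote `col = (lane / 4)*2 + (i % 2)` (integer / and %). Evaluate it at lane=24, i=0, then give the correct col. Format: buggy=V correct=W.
`(lane / 4)*2 + (i % 2)`[24,0]=>12
24: grp=6,tig=0
[0] (6+0,0*2+0) = (6,0)
col: 12 vs 0

buggy=12 correct=0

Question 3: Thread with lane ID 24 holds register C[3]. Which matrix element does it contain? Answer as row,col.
14,1

24: gr=6,th=0
[3] (6+8,0*2+1) = (14,1)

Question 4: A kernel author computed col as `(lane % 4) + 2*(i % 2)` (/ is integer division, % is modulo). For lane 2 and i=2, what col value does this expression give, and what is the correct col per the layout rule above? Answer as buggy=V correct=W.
`(lane % 4) + 2*(i % 2)`[2,2]→2
2: G=0,T=2
[2] (0+8,2*2+0) = (8,4)
col: 2 vs 4

buggy=2 correct=4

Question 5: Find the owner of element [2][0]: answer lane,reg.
8,0

r:2=>grp=2,rB=0  c:0=>tig=0,lo=0
L=2*4+0=8  i=0*2+0=0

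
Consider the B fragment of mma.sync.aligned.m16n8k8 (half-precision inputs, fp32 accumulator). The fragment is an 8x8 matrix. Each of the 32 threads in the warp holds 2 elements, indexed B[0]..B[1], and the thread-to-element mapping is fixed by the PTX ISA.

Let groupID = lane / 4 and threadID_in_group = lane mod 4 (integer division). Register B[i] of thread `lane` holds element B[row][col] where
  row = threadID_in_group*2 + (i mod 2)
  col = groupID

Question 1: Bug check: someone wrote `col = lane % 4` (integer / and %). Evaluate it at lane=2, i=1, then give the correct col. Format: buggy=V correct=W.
`lane % 4`[2,1]→2
2: G=0,T=2
[1] (2*2+1,0) = (5,0)
col: 2 vs 0

buggy=2 correct=0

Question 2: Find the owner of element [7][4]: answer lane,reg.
19,1

c=4→G=4  r=7→T=3,p=1
L=4*4+3=19  i=1=1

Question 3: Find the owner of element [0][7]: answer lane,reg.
c=7⇒gr=7  r=0⇒th=0,odd=0
L=7*4+0=28  i=0=0

28,0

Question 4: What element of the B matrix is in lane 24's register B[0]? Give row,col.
0,6

L=24→G=24>>2=6, T=24&3=0
[0]→row 0·2+0=0  col G=6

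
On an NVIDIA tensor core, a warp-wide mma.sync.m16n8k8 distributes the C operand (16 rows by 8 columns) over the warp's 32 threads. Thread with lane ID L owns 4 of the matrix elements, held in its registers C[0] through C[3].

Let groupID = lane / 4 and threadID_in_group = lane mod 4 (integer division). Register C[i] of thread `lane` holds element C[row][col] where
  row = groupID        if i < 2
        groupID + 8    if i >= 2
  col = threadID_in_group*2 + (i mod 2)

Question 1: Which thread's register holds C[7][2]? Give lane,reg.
r: 7->gid=7,r8=0  c: 2->tid=1,i&1=0
L=7*4+1=29  i=0*2+0=0

29,0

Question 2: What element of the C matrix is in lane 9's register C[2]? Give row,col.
10,2

lane 9->9/4=2, 9 mod 4=1
i=2  r:2+8->10  c:2·1+0->2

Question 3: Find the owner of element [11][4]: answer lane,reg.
14,2

r=11→G=3,rhi=1  c=4→T=2,p=0
L=3*4+2=14  i=1*2+0=2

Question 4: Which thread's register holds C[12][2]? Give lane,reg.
17,2

r=12->g=4,rb=1  c=2->t=1,b0=0
L=4*4+1=17  i=1*2+0=2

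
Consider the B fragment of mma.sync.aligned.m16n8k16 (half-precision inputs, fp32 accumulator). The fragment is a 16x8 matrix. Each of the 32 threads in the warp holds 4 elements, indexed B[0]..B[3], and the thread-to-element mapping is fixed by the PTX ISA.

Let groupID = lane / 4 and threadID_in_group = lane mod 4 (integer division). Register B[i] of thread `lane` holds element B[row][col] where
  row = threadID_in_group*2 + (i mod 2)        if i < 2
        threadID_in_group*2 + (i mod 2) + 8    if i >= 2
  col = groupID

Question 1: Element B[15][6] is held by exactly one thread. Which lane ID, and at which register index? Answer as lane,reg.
27,3

c=6->g=6  r=15->rb=1,t=3,b0=1
L=6*4+3=27  i=1*2+1=3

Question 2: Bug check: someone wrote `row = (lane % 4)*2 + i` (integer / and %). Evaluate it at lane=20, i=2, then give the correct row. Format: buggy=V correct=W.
buggy=2 correct=8

`(lane % 4)*2 + i`[20,2]->2
L=20->g=20>>2=5, t=20&3=0
[2]->row 0·2+0+8=8  col g=5
row: 2 vs 8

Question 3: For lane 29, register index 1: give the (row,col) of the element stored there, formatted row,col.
29: gid=7,tid=1
[1] (1*2+1+0,7) = (3,7)

3,7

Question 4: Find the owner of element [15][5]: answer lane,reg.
c=5→G=5  r=15→rhi=1,T=3,p=1
L=5*4+3=23  i=1*2+1=3

23,3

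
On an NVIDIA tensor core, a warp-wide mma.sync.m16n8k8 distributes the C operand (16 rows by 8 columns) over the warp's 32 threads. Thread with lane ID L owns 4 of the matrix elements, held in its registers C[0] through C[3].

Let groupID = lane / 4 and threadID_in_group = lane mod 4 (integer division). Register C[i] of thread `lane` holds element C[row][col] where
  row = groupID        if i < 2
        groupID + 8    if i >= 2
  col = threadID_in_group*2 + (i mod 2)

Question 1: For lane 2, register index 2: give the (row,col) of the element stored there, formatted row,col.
L=2->gid=2>>2=0, tid=2&3=2
[2]->row 0+8=8  col 2·2+0=4

8,4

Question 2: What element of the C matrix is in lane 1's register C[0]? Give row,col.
L=1->gid=1>>2=0, tid=1&3=1
[0]->row 0+0=0  col 1·2+0=2

0,2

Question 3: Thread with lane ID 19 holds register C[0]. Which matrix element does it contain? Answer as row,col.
lane 19: gid=4 (19/4), tid=3 (19%4)
i=0: r=4+0=4, c=3*2+0=6

4,6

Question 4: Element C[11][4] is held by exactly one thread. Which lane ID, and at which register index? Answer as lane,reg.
r=11→G=3,rhi=1  c=4→T=2,p=0
L=3*4+2=14  i=1*2+0=2

14,2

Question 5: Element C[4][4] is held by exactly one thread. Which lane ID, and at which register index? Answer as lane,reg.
18,0

r=4⇒gr=4,Rb=0  c=4⇒th=2,odd=0
L=4*4+2=18  i=0*2+0=0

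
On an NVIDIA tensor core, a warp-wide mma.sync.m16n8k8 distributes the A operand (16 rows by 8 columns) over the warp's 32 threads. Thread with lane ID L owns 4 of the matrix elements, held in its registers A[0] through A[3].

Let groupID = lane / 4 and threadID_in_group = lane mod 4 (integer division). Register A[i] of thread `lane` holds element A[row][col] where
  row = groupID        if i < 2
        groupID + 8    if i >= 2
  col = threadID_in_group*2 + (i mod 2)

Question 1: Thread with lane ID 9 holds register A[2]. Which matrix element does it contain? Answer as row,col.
L=9->gid=9>>2=2, tid=9&3=1
[2]->row 2+8=10  col 1·2+0=2

10,2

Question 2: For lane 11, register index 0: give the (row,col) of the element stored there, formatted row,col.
2,6

lane 11→11/4=2, 11 mod 4=3
i=0  r:2+0→2  c:2·3+0→6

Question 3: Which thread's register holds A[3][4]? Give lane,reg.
r=3⇒gr=3,Rb=0  c=4⇒th=2,odd=0
L=3*4+2=14  i=0*2+0=0

14,0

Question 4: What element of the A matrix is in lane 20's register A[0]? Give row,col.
lane 20: grp=5 (20/4), tig=0 (20%4)
i=0: r=5+0=5, c=0*2+0=0

5,0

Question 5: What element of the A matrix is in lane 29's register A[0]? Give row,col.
7,2

L=29->gid=29>>2=7, tid=29&3=1
[0]->row 7+0=7  col 1·2+0=2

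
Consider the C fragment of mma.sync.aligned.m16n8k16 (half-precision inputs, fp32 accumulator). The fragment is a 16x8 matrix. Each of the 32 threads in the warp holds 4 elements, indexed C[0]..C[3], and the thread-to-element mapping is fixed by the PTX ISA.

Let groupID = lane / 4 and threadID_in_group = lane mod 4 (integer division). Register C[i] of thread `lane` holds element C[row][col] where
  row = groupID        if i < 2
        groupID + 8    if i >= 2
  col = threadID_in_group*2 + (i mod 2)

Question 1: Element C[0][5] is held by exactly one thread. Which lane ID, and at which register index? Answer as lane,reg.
r: 0->gid=0,r8=0  c: 5->tid=2,i&1=1
L=0*4+2=2  i=0*2+1=1

2,1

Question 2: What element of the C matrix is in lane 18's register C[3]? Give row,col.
12,5

lane 18->18/4=4, 18 mod 4=2
i=3  r:4+8->12  c:2·2+1->5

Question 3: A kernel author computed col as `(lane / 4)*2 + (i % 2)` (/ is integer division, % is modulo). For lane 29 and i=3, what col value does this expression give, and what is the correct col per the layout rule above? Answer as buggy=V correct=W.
buggy=15 correct=3

`(lane / 4)*2 + (i % 2)`[29,3]⇒15
lane 29: gr=7 (29/4), th=1 (29%4)
i=3: r=7+8=15, c=1*2+1=3
col: 15 vs 3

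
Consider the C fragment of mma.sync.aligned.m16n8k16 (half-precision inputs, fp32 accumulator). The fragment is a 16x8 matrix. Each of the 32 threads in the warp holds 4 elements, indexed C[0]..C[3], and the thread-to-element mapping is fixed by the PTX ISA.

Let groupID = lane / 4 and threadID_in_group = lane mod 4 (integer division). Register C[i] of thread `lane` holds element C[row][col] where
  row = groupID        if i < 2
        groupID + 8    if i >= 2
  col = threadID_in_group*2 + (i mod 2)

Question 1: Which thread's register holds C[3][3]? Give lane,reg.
r:3=>grp=3,rB=0  c:3=>tig=1,lo=1
L=3*4+1=13  i=0*2+1=1

13,1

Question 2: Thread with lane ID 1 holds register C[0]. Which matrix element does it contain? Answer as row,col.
0,2

lane 1: grp=0 (1/4), tig=1 (1%4)
i=0: r=0+0=0, c=1*2+0=2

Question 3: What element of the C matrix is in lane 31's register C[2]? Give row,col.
lane 31⇒31/4=7, 31 mod 4=3
i=2  r:7+8⇒15  c:2·3+0⇒6

15,6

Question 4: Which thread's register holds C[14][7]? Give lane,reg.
r:14=>grp=6,rB=1  c:7=>tig=3,lo=1
L=6*4+3=27  i=1*2+1=3

27,3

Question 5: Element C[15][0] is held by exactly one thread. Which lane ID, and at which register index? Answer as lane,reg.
28,2

r=15->g=7,rb=1  c=0->t=0,b0=0
L=7*4+0=28  i=1*2+0=2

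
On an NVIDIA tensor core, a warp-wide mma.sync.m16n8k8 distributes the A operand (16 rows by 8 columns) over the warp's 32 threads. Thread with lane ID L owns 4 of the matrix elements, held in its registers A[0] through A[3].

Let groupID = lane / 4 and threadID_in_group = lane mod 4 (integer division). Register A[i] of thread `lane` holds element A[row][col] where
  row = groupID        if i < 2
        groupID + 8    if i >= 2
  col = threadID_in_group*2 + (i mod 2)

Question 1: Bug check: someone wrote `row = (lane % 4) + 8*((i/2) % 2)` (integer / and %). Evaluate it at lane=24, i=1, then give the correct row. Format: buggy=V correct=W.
buggy=0 correct=6

`(lane % 4) + 8*((i/2) % 2)`[24,1]->0
L=24->gid=24>>2=6, tid=24&3=0
[1]->row 6+0=6  col 0·2+1=1
row: 0 vs 6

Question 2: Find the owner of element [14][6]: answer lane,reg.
r: 14->gid=6,r8=1  c: 6->tid=3,i&1=0
L=6*4+3=27  i=1*2+0=2

27,2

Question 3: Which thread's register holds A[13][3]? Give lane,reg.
21,3

r:13=>grp=5,rB=1  c:3=>tig=1,lo=1
L=5*4+1=21  i=1*2+1=3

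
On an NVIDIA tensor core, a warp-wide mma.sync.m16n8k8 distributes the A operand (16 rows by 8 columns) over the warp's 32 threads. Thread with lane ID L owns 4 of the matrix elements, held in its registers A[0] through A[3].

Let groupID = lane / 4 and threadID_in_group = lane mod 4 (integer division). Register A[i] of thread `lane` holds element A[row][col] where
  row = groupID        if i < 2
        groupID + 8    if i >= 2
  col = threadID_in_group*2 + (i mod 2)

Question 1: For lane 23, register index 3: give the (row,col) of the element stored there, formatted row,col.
13,7

23: grp=5,tig=3
[3] (5+8,3*2+1) = (13,7)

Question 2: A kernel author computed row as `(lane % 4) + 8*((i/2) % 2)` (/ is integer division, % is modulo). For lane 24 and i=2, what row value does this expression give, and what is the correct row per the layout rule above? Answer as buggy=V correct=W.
buggy=8 correct=14

`(lane % 4) + 8*((i/2) % 2)`[24,2]⇒8
L=24⇒gr=24>>2=6, th=24&3=0
[2]⇒row 6+8=14  col 0·2+0=0
row: 8 vs 14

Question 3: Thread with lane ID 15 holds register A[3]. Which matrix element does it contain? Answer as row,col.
11,7

lane 15: gid=3 (15/4), tid=3 (15%4)
i=3: r=3+8=11, c=3*2+1=7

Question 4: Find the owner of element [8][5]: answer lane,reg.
2,3

r=8->g=0,rb=1  c=5->t=2,b0=1
L=0*4+2=2  i=1*2+1=3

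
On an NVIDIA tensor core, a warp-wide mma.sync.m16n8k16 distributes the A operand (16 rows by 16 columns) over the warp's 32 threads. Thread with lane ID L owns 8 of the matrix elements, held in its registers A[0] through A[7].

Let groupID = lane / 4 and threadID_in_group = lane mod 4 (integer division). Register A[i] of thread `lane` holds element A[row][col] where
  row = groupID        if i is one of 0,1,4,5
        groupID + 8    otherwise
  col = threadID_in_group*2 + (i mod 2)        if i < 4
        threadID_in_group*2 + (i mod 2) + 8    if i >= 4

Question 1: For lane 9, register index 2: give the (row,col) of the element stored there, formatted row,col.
10,2

9: grp=2,tig=1
[2] (2+8,1*2+0+0) = (10,2)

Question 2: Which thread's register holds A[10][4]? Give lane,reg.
10,2

r=10⇒gr=2,Rb=1  c=4⇒Cb=0,th=2,odd=0
L=2*4+2=10  i=0*4+1*2+0=2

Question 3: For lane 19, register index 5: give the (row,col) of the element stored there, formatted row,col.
4,15

L=19->g=19>>2=4, t=19&3=3
[5]->row 4+0=4  col 3·2+1+8=15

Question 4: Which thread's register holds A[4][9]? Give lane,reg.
16,5

r=4⇒gr=4,Rb=0  c=9⇒Cb=1,th=0,odd=1
L=4*4+0=16  i=1*4+0*2+1=5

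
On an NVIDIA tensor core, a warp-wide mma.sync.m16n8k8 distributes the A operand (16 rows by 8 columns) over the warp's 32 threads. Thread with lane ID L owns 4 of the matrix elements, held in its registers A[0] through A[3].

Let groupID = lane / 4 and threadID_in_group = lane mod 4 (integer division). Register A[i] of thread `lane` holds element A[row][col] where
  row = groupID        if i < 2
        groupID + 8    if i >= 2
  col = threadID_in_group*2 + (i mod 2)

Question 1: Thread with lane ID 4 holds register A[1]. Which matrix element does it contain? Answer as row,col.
4: gr=1,th=0
[1] (1+0,0*2+1) = (1,1)

1,1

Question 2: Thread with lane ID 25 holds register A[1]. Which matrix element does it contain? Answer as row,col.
6,3

lane 25->25/4=6, 25 mod 4=1
i=1  r:6+0->6  c:2·1+1->3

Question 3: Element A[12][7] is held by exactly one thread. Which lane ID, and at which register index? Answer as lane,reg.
19,3

r:12=>grp=4,rB=1  c:7=>tig=3,lo=1
L=4*4+3=19  i=1*2+1=3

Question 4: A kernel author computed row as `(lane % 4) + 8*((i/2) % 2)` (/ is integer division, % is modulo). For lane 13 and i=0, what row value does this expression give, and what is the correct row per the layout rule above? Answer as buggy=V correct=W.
buggy=1 correct=3

`(lane % 4) + 8*((i/2) % 2)`[13,0]->1
lane 13: g=3 (13/4), t=1 (13%4)
i=0: r=3+0=3, c=1*2+0=2
row: 1 vs 3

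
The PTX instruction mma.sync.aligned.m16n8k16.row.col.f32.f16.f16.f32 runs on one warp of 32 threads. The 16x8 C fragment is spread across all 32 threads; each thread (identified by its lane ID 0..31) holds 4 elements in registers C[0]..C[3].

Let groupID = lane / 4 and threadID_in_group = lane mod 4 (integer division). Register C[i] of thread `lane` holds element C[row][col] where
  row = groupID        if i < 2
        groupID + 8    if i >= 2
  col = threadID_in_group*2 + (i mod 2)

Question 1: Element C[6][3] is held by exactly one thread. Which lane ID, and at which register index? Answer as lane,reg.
25,1

r=6->g=6,rb=0  c=3->t=1,b0=1
L=6*4+1=25  i=0*2+1=1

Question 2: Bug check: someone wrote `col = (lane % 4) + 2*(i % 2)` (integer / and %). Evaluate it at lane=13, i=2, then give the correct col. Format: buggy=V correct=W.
`(lane % 4) + 2*(i % 2)`[13,2]->1
lane 13: gid=3 (13/4), tid=1 (13%4)
i=2: r=3+8=11, c=1*2+0=2
col: 1 vs 2

buggy=1 correct=2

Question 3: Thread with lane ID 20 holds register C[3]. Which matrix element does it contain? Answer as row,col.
lane 20⇒20/4=5, 20 mod 4=0
i=3  r:5+8⇒13  c:2·0+1⇒1

13,1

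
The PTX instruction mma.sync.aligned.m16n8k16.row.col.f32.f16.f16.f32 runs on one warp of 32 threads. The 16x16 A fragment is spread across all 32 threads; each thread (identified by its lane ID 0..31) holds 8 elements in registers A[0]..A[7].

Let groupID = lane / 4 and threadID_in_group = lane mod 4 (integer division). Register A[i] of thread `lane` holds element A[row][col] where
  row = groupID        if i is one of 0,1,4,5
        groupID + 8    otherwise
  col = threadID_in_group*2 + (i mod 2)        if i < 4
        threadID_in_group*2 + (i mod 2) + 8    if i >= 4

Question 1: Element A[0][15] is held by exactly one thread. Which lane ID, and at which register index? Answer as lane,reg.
r:0=>grp=0,rB=0  c:15=>cB=1,tig=3,lo=1
L=0*4+3=3  i=1*4+0*2+1=5

3,5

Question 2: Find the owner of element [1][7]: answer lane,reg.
7,1

r=1→G=1,rhi=0  c=7→chi=0,T=3,p=1
L=1*4+3=7  i=0*4+0*2+1=1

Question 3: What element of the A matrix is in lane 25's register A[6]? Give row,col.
14,10

L=25->g=25>>2=6, t=25&3=1
[6]->row 6+8=14  col 1·2+0+8=10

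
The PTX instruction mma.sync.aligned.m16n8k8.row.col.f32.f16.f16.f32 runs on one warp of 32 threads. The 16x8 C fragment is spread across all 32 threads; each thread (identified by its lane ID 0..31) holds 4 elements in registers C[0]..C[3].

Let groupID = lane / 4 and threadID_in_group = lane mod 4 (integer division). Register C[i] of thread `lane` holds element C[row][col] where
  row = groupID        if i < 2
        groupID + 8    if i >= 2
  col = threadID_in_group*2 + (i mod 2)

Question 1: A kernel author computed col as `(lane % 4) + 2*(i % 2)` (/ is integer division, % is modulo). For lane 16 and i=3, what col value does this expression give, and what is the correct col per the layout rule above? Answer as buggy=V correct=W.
`(lane % 4) + 2*(i % 2)`[16,3]->2
lane 16->16/4=4, 16 mod 4=0
i=3  r:4+8->12  c:2·0+1->1
col: 2 vs 1

buggy=2 correct=1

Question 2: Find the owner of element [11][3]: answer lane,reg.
13,3

r: 11->gid=3,r8=1  c: 3->tid=1,i&1=1
L=3*4+1=13  i=1*2+1=3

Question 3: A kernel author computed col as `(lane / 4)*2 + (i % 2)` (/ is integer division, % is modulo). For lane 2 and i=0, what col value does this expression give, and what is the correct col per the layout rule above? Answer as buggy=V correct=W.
`(lane / 4)*2 + (i % 2)`[2,0]→0
2: G=0,T=2
[0] (0+0,2*2+0) = (0,4)
col: 0 vs 4

buggy=0 correct=4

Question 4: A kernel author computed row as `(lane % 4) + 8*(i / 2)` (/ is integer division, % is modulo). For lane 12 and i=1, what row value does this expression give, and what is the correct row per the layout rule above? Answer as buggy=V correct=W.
buggy=0 correct=3

`(lane % 4) + 8*(i / 2)`[12,1]->0
12: gid=3,tid=0
[1] (3+0,0*2+1) = (3,1)
row: 0 vs 3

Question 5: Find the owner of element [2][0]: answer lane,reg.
8,0

r: 2->gid=2,r8=0  c: 0->tid=0,i&1=0
L=2*4+0=8  i=0*2+0=0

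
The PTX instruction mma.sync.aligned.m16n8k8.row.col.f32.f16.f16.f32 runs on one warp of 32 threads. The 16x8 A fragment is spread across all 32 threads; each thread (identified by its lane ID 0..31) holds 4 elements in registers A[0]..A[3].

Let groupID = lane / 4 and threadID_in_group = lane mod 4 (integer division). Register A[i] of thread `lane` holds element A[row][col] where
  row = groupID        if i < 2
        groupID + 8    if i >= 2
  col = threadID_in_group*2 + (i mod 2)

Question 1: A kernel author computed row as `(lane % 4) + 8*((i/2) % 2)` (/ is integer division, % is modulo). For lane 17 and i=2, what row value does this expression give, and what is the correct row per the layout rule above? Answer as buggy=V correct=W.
buggy=9 correct=12

`(lane % 4) + 8*((i/2) % 2)`[17,2]->9
lane 17: gid=4 (17/4), tid=1 (17%4)
i=2: r=4+8=12, c=1*2+0=2
row: 9 vs 12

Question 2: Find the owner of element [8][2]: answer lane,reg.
r=8→G=0,rhi=1  c=2→T=1,p=0
L=0*4+1=1  i=1*2+0=2

1,2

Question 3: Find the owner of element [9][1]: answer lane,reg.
r=9→G=1,rhi=1  c=1→T=0,p=1
L=1*4+0=4  i=1*2+1=3

4,3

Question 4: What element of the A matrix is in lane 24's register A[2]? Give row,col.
14,0

lane 24->24/4=6, 24 mod 4=0
i=2  r:6+8->14  c:2·0+0->0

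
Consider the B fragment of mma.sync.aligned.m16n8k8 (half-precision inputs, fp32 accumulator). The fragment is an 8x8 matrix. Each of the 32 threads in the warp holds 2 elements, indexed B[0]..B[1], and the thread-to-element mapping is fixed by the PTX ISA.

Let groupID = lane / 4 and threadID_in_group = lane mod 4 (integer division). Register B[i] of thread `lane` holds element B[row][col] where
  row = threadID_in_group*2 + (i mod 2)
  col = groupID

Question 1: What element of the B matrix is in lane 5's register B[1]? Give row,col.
L=5=>grp=5>>2=1, tig=5&3=1
[1]=>row 1·2+1=3  col grp=1

3,1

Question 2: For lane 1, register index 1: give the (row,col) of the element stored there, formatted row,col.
lane 1->1/4=0, 1 mod 4=1
i=1  r:2·1+1->3  c:0

3,0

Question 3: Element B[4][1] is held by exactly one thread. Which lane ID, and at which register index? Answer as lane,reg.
6,0

c:1=>grp=1  r:4=>tig=2,lo=0
L=1*4+2=6  i=0=0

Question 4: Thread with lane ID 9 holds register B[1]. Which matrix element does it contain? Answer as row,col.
lane 9→9/4=2, 9 mod 4=1
i=1  r:2·1+1→3  c:2

3,2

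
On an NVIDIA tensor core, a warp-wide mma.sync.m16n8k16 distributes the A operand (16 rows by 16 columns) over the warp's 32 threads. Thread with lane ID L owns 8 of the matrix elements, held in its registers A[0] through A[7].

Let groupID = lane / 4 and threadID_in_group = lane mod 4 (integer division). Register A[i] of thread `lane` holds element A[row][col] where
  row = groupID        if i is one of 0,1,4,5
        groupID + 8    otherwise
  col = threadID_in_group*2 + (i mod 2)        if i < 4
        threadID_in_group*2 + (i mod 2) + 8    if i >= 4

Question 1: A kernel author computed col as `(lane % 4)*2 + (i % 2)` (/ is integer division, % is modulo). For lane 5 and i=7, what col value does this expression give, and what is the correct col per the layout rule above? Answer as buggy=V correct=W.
`(lane % 4)*2 + (i % 2)`[5,7]->3
lane 5: g=1 (5/4), t=1 (5%4)
i=7: r=1+8=9, c=1*2+1+8=11
col: 3 vs 11

buggy=3 correct=11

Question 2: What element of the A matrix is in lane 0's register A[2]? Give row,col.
8,0

L=0→G=0>>2=0, T=0&3=0
[2]→row 0+8=8  col 0·2+0+0=0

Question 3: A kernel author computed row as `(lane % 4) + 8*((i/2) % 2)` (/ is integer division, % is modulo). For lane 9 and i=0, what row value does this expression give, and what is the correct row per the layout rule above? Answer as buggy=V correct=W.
`(lane % 4) + 8*((i/2) % 2)`[9,0]->1
9: g=2,t=1
[0] (2+0,1*2+0+0) = (2,2)
row: 1 vs 2

buggy=1 correct=2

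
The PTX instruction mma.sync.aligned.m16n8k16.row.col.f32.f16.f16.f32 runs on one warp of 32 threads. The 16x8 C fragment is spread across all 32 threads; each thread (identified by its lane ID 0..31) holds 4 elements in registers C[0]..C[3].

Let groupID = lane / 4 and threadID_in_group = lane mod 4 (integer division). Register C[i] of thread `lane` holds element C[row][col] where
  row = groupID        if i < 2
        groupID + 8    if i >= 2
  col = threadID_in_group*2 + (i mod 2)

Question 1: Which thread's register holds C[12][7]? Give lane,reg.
19,3

r:12=>grp=4,rB=1  c:7=>tig=3,lo=1
L=4*4+3=19  i=1*2+1=3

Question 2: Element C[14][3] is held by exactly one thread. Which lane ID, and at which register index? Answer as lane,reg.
r: 14->gid=6,r8=1  c: 3->tid=1,i&1=1
L=6*4+1=25  i=1*2+1=3

25,3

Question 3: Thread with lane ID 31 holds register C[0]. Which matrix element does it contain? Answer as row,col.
31: g=7,t=3
[0] (7+0,3*2+0) = (7,6)

7,6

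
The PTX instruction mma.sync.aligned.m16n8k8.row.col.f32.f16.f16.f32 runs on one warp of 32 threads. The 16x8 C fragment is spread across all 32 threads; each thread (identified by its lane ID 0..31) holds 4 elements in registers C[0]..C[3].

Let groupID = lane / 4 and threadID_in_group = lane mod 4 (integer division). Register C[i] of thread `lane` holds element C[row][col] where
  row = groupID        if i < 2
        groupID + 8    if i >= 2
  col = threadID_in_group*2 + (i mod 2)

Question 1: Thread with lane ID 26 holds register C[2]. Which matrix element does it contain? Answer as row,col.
14,4

lane 26⇒26/4=6, 26 mod 4=2
i=2  r:6+8⇒14  c:2·2+0⇒4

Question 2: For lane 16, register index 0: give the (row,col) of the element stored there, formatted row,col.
L=16=>grp=16>>2=4, tig=16&3=0
[0]=>row 4+0=4  col 0·2+0=0

4,0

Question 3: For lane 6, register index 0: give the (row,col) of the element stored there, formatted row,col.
6: g=1,t=2
[0] (1+0,2*2+0) = (1,4)

1,4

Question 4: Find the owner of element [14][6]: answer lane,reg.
27,2

r:14=>grp=6,rB=1  c:6=>tig=3,lo=0
L=6*4+3=27  i=1*2+0=2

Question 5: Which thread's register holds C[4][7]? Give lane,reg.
19,1

r:4=>grp=4,rB=0  c:7=>tig=3,lo=1
L=4*4+3=19  i=0*2+1=1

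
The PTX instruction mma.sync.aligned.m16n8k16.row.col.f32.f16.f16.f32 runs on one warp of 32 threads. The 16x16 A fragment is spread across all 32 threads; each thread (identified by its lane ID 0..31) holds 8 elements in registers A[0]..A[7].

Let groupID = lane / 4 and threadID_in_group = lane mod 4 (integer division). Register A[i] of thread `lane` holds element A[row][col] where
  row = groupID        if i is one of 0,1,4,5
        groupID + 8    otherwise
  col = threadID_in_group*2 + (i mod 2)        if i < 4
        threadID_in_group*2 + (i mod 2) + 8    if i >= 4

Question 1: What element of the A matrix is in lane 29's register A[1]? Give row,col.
7,3

lane 29: g=7 (29/4), t=1 (29%4)
i=1: r=7+0=7, c=1*2+1+0=3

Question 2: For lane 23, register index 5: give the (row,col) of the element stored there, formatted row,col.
5,15

lane 23: gr=5 (23/4), th=3 (23%4)
i=5: r=5+0=5, c=3*2+1+8=15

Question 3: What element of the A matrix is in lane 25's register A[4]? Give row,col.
6,10

25: g=6,t=1
[4] (6+0,1*2+0+8) = (6,10)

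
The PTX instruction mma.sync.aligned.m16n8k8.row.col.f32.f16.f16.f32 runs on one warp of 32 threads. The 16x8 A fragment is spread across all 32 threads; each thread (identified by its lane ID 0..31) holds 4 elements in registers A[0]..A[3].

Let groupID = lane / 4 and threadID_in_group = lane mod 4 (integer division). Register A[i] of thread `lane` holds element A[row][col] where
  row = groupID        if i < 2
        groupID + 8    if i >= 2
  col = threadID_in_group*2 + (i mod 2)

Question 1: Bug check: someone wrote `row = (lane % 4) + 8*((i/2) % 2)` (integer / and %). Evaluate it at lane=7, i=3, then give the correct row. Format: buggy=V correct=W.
`(lane % 4) + 8*((i/2) % 2)`[7,3]->11
7: g=1,t=3
[3] (1+8,3*2+1) = (9,7)
row: 11 vs 9

buggy=11 correct=9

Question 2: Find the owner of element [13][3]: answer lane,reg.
21,3

r=13→G=5,rhi=1  c=3→T=1,p=1
L=5*4+1=21  i=1*2+1=3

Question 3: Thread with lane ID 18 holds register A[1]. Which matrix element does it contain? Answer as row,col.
18: gr=4,th=2
[1] (4+0,2*2+1) = (4,5)

4,5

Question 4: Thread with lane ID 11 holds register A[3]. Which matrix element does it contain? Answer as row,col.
10,7

11: gid=2,tid=3
[3] (2+8,3*2+1) = (10,7)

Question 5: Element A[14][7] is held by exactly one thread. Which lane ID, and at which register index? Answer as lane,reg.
r: 14->gid=6,r8=1  c: 7->tid=3,i&1=1
L=6*4+3=27  i=1*2+1=3

27,3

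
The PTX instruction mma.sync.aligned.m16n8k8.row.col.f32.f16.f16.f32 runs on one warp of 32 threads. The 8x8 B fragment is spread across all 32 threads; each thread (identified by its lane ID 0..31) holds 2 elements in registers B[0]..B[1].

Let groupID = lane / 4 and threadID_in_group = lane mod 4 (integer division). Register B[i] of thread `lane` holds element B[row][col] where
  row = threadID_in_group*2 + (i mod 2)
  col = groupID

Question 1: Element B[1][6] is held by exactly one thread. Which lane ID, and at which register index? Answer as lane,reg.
c:6=>grp=6  r:1=>tig=0,lo=1
L=6*4+0=24  i=1=1

24,1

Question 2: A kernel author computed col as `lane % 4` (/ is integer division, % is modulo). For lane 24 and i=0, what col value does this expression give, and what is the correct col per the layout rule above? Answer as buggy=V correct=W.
buggy=0 correct=6

`lane % 4`[24,0]→0
lane 24: G=6 (24/4), T=0 (24%4)
i=0: r=0*2+0=0, c=G=6
col: 0 vs 6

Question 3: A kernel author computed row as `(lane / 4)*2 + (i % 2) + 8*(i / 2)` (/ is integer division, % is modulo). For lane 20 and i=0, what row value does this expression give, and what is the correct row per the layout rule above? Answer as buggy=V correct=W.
buggy=10 correct=0

`(lane / 4)*2 + (i % 2) + 8*(i / 2)`[20,0]→10
20: G=5,T=0
[0] (0*2+0,5) = (0,5)
row: 10 vs 0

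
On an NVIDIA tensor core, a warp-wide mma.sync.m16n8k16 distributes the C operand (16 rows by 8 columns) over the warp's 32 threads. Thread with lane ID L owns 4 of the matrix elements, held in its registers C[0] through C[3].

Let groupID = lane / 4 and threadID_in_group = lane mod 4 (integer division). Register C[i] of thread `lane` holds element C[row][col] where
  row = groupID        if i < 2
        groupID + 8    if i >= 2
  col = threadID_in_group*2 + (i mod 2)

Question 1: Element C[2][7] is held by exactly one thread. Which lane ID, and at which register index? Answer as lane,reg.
r=2→G=2,rhi=0  c=7→T=3,p=1
L=2*4+3=11  i=0*2+1=1

11,1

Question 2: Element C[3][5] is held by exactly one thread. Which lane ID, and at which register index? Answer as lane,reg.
14,1

r=3→G=3,rhi=0  c=5→T=2,p=1
L=3*4+2=14  i=0*2+1=1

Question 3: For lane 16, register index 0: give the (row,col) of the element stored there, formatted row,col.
4,0

lane 16→16/4=4, 16 mod 4=0
i=0  r:4+0→4  c:2·0+0→0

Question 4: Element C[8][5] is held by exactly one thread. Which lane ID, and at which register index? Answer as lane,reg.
2,3

r=8→G=0,rhi=1  c=5→T=2,p=1
L=0*4+2=2  i=1*2+1=3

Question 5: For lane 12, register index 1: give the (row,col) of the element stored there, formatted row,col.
lane 12->12/4=3, 12 mod 4=0
i=1  r:3+0->3  c:2·0+1->1

3,1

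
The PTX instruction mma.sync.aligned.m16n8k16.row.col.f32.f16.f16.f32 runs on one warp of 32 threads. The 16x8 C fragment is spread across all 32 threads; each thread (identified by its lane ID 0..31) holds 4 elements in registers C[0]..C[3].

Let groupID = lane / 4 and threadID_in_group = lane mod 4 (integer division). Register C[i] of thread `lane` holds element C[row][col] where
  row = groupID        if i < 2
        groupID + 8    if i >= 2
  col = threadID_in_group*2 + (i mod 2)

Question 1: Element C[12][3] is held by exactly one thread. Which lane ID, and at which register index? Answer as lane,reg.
17,3

r=12→G=4,rhi=1  c=3→T=1,p=1
L=4*4+1=17  i=1*2+1=3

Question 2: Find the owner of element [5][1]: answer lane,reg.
r: 5->gid=5,r8=0  c: 1->tid=0,i&1=1
L=5*4+0=20  i=0*2+1=1

20,1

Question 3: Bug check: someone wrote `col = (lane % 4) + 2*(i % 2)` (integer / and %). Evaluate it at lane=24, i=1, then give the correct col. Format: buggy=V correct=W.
buggy=2 correct=1

`(lane % 4) + 2*(i % 2)`[24,1]->2
lane 24: gid=6 (24/4), tid=0 (24%4)
i=1: r=6+0=6, c=0*2+1=1
col: 2 vs 1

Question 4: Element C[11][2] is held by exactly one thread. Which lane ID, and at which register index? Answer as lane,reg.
13,2

r:11=>grp=3,rB=1  c:2=>tig=1,lo=0
L=3*4+1=13  i=1*2+0=2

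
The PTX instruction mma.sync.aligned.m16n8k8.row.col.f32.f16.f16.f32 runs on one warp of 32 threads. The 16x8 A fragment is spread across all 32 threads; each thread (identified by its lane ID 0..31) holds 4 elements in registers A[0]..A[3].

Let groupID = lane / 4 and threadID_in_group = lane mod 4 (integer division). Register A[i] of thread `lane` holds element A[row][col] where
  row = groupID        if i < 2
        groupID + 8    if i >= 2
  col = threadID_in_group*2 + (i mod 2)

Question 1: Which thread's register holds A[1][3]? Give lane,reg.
r=1→G=1,rhi=0  c=3→T=1,p=1
L=1*4+1=5  i=0*2+1=1

5,1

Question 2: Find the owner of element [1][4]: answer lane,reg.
r:1=>grp=1,rB=0  c:4=>tig=2,lo=0
L=1*4+2=6  i=0*2+0=0

6,0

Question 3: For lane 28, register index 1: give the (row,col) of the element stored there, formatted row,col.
7,1

lane 28→28/4=7, 28 mod 4=0
i=1  r:7+0→7  c:2·0+1→1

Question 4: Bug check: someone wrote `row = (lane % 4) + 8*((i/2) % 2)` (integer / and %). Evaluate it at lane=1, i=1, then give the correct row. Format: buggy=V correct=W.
`(lane % 4) + 8*((i/2) % 2)`[1,1]=>1
lane 1=>1/4=0, 1 mod 4=1
i=1  r:0+0=>0  c:2·1+1=>3
row: 1 vs 0

buggy=1 correct=0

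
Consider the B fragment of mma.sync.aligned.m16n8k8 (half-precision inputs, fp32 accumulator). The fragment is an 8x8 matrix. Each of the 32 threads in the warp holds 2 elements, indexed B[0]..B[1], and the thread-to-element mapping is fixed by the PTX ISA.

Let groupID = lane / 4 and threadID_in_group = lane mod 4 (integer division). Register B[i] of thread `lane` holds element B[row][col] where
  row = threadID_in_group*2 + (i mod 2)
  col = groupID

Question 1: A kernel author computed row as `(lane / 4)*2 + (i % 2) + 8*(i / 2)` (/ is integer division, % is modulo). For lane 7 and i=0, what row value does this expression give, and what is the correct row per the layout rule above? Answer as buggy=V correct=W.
`(lane / 4)*2 + (i % 2) + 8*(i / 2)`[7,0]→2
lane 7: G=1 (7/4), T=3 (7%4)
i=0: r=3*2+0=6, c=G=1
row: 2 vs 6

buggy=2 correct=6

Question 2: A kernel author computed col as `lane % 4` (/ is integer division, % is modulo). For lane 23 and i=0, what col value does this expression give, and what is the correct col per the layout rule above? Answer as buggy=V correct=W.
`lane % 4`[23,0]⇒3
23: gr=5,th=3
[0] (3*2+0,5) = (6,5)
col: 3 vs 5

buggy=3 correct=5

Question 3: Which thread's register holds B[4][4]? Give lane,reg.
c=4→G=4  r=4→T=2,p=0
L=4*4+2=18  i=0=0

18,0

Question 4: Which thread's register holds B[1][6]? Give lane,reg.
c:6=>grp=6  r:1=>tig=0,lo=1
L=6*4+0=24  i=1=1

24,1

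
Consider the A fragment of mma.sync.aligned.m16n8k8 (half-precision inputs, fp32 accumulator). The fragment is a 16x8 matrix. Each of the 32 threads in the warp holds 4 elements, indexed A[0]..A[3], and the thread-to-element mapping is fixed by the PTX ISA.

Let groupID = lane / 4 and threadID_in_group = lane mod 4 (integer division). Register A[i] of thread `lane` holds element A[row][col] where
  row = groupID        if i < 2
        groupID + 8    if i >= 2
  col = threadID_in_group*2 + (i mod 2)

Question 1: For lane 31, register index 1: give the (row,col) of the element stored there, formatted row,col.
7,7

L=31->g=31>>2=7, t=31&3=3
[1]->row 7+0=7  col 3·2+1=7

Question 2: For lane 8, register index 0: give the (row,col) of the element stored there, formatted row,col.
8: g=2,t=0
[0] (2+0,0*2+0) = (2,0)

2,0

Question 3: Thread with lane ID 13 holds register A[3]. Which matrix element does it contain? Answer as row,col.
13: gid=3,tid=1
[3] (3+8,1*2+1) = (11,3)

11,3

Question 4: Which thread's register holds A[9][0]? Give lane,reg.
4,2

r=9->g=1,rb=1  c=0->t=0,b0=0
L=1*4+0=4  i=1*2+0=2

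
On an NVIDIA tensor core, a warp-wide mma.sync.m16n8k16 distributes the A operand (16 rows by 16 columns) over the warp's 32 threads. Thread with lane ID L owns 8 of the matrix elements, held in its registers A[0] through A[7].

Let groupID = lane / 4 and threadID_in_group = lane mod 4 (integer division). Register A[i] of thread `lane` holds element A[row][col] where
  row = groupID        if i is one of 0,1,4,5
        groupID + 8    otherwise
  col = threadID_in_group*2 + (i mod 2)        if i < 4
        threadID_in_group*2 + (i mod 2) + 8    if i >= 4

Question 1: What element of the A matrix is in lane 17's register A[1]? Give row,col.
lane 17->17/4=4, 17 mod 4=1
i=1  r:4+0->4  c:2·1+1+0->3

4,3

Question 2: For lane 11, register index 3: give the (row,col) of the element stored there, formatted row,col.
10,7

L=11->g=11>>2=2, t=11&3=3
[3]->row 2+8=10  col 3·2+1+0=7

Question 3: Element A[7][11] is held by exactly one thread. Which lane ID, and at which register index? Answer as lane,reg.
29,5

r:7=>grp=7,rB=0  c:11=>cB=1,tig=1,lo=1
L=7*4+1=29  i=1*4+0*2+1=5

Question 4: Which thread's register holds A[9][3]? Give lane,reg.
5,3

r=9→G=1,rhi=1  c=3→chi=0,T=1,p=1
L=1*4+1=5  i=0*4+1*2+1=3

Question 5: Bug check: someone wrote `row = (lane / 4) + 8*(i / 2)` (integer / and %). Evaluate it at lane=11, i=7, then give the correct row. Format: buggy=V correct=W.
buggy=26 correct=10

`(lane / 4) + 8*(i / 2)`[11,7]→26
11: G=2,T=3
[7] (2+8,3*2+1+8) = (10,15)
row: 26 vs 10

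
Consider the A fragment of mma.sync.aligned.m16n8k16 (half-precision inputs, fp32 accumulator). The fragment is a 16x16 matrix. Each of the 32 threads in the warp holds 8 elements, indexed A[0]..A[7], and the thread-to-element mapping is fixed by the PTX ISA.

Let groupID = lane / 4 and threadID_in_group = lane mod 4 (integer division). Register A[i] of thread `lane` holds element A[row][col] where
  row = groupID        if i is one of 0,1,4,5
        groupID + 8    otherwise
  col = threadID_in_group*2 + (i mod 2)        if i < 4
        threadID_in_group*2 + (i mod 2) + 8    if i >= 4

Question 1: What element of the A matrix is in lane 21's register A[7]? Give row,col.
13,11

L=21⇒gr=21>>2=5, th=21&3=1
[7]⇒row 5+8=13  col 1·2+1+8=11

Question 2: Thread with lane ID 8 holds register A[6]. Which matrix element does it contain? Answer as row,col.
10,8

lane 8⇒8/4=2, 8 mod 4=0
i=6  r:2+8⇒10  c:2·0+0+8⇒8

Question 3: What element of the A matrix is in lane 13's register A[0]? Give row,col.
3,2

13: G=3,T=1
[0] (3+0,1*2+0+0) = (3,2)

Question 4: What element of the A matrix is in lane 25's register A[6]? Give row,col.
14,10

lane 25: grp=6 (25/4), tig=1 (25%4)
i=6: r=6+8=14, c=1*2+0+8=10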